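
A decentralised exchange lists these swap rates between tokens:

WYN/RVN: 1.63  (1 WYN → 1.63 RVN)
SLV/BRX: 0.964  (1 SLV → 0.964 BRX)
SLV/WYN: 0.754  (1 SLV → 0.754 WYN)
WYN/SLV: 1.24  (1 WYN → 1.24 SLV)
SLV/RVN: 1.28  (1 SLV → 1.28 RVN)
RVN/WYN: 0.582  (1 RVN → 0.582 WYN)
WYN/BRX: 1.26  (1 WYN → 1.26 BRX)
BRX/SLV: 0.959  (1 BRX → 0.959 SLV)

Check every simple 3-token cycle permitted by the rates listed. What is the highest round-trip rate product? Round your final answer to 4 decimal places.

RVN→WYN→SLV→RVN: 0.582 × 1.24 × 1.28 = 0.92375
SLV→WYN→BRX→SLV: 0.754 × 1.26 × 0.959 = 0.91109
Maximum is RVN→WYN→SLV→RVN at 0.9238; no arbitrage — every cycle loses value.

0.9238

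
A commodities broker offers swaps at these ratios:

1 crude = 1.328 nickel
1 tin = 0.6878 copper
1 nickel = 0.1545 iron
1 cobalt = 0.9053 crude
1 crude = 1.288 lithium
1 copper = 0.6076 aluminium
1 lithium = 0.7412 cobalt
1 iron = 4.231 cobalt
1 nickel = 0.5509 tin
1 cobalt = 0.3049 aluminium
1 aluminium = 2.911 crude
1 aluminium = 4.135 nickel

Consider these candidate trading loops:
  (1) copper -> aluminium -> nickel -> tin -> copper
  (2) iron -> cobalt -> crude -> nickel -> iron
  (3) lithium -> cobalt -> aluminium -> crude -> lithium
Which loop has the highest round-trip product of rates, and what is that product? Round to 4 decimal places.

(1) 0.6076 × 4.135 × 0.5509 × 0.6878 = 0.95198
(2) 4.231 × 0.9053 × 1.328 × 0.1545 = 0.78589
(3) 0.7412 × 0.3049 × 2.911 × 1.288 = 0.84733
Highest is cycle (1) at 0.9520 (≤1, no arbitrage).

0.9520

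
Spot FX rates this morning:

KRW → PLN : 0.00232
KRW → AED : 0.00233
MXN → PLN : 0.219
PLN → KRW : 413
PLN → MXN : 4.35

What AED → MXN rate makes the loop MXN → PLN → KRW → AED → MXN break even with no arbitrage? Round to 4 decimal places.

Known legs of the cycle: 0.219 × 413 × 0.00233 = 0.21074151
For no arbitrage the full-cycle product must be 1, so the missing rate is 1 / 0.21074151 ≈ 4.745150.

4.7451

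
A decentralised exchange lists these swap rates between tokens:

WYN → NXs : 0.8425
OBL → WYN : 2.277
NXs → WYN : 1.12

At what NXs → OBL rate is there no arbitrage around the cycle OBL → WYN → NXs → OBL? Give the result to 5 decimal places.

0.52128

Known legs of the cycle: 2.277 × 0.8425 = 1.9183725
For no arbitrage the full-cycle product must be 1, so the missing rate is 1 / 1.9183725 ≈ 0.5212752.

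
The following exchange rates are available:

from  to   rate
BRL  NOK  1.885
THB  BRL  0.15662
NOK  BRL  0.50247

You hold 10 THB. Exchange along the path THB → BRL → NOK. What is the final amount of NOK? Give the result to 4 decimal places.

2.9523

10 THB × 0.15662 = 1.5662 BRL
1.5662 BRL × 1.885 = 2.952287 NOK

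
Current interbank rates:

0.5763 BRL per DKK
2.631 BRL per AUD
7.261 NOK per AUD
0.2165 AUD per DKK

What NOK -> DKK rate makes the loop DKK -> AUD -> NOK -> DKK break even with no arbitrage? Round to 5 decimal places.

0.63613

Known legs of the cycle: 0.2165 × 7.261 = 1.5720065
For no arbitrage the full-cycle product must be 1, so the missing rate is 1 / 1.5720065 ≈ 0.6361297.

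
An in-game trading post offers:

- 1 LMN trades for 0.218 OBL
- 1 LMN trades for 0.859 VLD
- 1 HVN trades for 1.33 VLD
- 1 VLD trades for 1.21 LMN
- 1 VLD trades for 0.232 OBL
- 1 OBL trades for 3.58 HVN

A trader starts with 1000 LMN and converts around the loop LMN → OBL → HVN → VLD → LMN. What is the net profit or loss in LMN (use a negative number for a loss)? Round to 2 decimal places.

255.96

1000 LMN × 0.218 = 218 OBL
218 OBL × 3.58 = 780.44 HVN
780.44 HVN × 1.33 = 1037.9852 VLD
1037.9852 VLD × 1.21 = 1255.962092 LMN
Net change: 1255.962092 − 1000 = 255.962092 LMN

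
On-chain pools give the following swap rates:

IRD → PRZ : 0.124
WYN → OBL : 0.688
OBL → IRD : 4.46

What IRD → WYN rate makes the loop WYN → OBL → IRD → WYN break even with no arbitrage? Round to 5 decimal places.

Known legs of the cycle: 0.688 × 4.46 = 3.06848
For no arbitrage the full-cycle product must be 1, so the missing rate is 1 / 3.06848 ≈ 0.3258943.

0.32589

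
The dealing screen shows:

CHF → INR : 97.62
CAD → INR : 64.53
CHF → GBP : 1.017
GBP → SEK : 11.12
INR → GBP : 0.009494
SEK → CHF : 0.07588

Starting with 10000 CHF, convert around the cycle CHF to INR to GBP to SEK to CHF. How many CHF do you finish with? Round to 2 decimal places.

10000 CHF × 97.62 = 976200 INR
976200 INR × 0.009494 = 9268.0428 GBP
9268.0428 GBP × 11.12 = 103060.635936 SEK
103060.635936 SEK × 0.07588 = 7820.24105482368 CHF

7820.24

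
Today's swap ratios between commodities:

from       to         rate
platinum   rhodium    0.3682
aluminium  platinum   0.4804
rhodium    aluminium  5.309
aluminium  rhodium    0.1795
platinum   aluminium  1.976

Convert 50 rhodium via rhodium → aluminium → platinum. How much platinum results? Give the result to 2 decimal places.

127.52

50 rhodium × 5.309 = 265.45 aluminium
265.45 aluminium × 0.4804 = 127.52218 platinum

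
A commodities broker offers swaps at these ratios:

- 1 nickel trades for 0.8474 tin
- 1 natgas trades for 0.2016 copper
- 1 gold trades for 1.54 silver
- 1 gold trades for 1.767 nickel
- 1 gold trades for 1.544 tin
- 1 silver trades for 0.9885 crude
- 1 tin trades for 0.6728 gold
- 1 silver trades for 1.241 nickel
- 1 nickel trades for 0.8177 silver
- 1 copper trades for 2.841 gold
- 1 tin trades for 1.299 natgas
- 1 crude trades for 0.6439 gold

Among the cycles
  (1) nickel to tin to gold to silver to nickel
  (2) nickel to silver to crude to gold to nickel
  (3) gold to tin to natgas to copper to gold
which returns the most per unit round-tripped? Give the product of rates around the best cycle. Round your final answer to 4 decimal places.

(1) 0.8474 × 0.6728 × 1.54 × 1.241 = 1.08960
(2) 0.8177 × 0.9885 × 0.6439 × 1.767 = 0.91966
(3) 1.544 × 1.299 × 0.2016 × 2.841 = 1.14873
Highest is cycle (3) at 1.1487 (>1, arbitrage).

1.1487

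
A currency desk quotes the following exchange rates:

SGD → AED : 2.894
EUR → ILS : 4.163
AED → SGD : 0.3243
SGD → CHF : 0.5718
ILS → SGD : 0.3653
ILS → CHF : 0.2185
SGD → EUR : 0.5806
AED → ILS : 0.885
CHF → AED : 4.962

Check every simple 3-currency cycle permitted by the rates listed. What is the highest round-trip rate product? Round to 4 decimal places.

ILS→CHF→AED→ILS: 0.2185 × 4.962 × 0.885 = 0.95951
ILS→SGD→AED→ILS: 0.3653 × 2.894 × 0.885 = 0.93560
CHF→AED→SGD→CHF: 4.962 × 0.3243 × 0.5718 = 0.92013
ILS→SGD→EUR→ILS: 0.3653 × 0.5806 × 4.163 = 0.88294
Maximum is ILS→CHF→AED→ILS at 0.9595; no arbitrage — every cycle loses value.

0.9595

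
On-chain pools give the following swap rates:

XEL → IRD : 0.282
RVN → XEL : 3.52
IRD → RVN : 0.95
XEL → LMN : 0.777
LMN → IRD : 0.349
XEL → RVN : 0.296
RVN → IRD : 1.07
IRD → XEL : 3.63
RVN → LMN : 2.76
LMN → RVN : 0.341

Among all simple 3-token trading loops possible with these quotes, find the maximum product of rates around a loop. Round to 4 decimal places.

1.1497

IRD→XEL→RVN→IRD: 3.63 × 0.296 × 1.07 = 1.14969
LMN→IRD→XEL→LMN: 0.349 × 3.63 × 0.777 = 0.98436
IRD→RVN→XEL→IRD: 0.95 × 3.52 × 0.282 = 0.94301
LMN→RVN→XEL→LMN: 0.341 × 3.52 × 0.777 = 0.93265
LMN→IRD→RVN→LMN: 0.349 × 0.95 × 2.76 = 0.91508
Maximum is IRD→XEL→RVN→IRD at 1.1497; arbitrage exists.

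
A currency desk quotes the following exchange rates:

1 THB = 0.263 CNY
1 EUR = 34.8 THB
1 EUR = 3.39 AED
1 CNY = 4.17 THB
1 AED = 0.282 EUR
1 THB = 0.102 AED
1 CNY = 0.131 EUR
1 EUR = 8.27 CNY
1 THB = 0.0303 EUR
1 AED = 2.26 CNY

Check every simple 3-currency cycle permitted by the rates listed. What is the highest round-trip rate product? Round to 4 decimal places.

CNY→EUR→THB→CNY: 0.131 × 34.8 × 0.263 = 1.19896
CNY→THB→EUR→CNY: 4.17 × 0.0303 × 8.27 = 1.04492
CNY→EUR→AED→CNY: 0.131 × 3.39 × 2.26 = 1.00364
AED→EUR→THB→AED: 0.282 × 34.8 × 0.102 = 1.00099
CNY→THB→AED→CNY: 4.17 × 0.102 × 2.26 = 0.96127
Maximum is CNY→EUR→THB→CNY at 1.1990; arbitrage exists.

1.1990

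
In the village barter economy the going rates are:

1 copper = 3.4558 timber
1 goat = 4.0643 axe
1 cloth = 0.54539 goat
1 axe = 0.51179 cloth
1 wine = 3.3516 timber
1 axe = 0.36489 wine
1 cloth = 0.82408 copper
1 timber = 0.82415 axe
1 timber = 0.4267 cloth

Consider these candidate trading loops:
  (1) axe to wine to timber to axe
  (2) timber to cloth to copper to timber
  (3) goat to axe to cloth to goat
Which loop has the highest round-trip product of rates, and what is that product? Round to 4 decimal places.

1.2152

(1) 0.36489 × 3.3516 × 0.82415 = 1.00791
(2) 0.4267 × 0.82408 × 3.4558 = 1.21518
(3) 4.0643 × 0.51179 × 0.54539 = 1.13445
Highest is cycle (2) at 1.2152 (>1, arbitrage).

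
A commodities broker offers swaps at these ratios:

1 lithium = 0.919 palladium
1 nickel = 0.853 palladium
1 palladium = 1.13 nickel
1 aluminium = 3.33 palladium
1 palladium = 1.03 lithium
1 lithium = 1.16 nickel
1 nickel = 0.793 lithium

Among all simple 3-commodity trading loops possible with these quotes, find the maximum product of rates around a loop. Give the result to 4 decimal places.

1.0192

lithium→nickel→palladium→lithium: 1.16 × 0.853 × 1.03 = 1.01916
lithium→palladium→nickel→lithium: 0.919 × 1.13 × 0.793 = 0.82351
Maximum is lithium→nickel→palladium→lithium at 1.0192; arbitrage exists.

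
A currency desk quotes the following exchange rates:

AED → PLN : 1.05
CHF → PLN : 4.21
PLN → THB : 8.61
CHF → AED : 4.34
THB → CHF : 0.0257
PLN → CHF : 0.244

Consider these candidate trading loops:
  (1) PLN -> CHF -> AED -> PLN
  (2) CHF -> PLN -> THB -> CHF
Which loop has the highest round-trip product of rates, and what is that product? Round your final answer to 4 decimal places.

(1) 0.244 × 4.34 × 1.05 = 1.11191
(2) 4.21 × 8.61 × 0.0257 = 0.93158
Highest is cycle (1) at 1.1119 (>1, arbitrage).

1.1119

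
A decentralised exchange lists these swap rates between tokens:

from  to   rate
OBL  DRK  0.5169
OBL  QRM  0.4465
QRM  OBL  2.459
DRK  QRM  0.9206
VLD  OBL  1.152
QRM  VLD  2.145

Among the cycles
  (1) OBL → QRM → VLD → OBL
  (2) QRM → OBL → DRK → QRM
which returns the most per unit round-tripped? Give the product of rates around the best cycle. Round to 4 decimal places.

1.1701

(1) 0.4465 × 2.145 × 1.152 = 1.10332
(2) 2.459 × 0.5169 × 0.9206 = 1.17014
Highest is cycle (2) at 1.1701 (>1, arbitrage).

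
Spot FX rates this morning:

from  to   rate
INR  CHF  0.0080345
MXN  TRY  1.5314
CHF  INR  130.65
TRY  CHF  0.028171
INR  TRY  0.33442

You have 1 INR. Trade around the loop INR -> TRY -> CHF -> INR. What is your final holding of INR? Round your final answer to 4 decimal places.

1 INR × 0.33442 = 0.33442 TRY
0.33442 TRY × 0.028171 = 0.00942094582 CHF
0.00942094582 CHF × 130.65 = 1.230846571383 INR

1.2308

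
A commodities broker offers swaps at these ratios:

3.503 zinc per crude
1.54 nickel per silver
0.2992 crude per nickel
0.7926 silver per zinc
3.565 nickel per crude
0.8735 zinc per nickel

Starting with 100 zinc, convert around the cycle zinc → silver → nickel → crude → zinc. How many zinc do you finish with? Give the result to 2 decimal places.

127.93

100 zinc × 0.7926 = 79.26 silver
79.26 silver × 1.54 = 122.0604 nickel
122.0604 nickel × 0.2992 = 36.52047168 crude
36.52047168 crude × 3.503 = 127.93121229504 zinc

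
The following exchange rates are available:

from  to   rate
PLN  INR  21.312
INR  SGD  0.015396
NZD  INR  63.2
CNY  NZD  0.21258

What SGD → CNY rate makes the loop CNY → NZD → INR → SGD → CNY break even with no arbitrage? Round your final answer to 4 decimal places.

4.8345

Known legs of the cycle: 0.21258 × 63.2 × 0.015396 = 0.206846122176
For no arbitrage the full-cycle product must be 1, so the missing rate is 1 / 0.206846122176 ≈ 4.834512.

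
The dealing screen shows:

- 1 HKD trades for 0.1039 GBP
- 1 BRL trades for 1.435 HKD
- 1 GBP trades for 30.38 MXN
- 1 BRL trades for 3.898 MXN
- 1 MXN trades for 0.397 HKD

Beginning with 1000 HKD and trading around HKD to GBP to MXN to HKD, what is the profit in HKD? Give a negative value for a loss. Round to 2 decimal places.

253.12

1000 HKD × 0.1039 = 103.9 GBP
103.9 GBP × 30.38 = 3156.482 MXN
3156.482 MXN × 0.397 = 1253.123354 HKD
Net change: 1253.123354 − 1000 = 253.123354 HKD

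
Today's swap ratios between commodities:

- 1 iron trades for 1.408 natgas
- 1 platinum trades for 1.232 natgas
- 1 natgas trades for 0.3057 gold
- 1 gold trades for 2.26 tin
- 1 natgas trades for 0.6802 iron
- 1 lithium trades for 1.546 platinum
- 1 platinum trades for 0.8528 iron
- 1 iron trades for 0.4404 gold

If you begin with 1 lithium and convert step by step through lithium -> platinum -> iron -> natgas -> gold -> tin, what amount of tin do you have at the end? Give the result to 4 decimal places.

1 lithium × 1.546 = 1.546 platinum
1.546 platinum × 0.8528 = 1.3184288 iron
1.3184288 iron × 1.408 = 1.8563477504 natgas
1.8563477504 natgas × 0.3057 = 0.56748550729728 gold
0.56748550729728 gold × 2.26 = 1.2825172464918528 tin

1.2825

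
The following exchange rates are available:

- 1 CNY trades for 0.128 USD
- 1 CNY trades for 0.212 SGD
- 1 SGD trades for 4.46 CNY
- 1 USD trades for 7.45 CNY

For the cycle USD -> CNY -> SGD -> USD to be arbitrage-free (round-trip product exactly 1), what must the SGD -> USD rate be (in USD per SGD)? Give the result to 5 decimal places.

0.63315

Known legs of the cycle: 7.45 × 0.212 = 1.5794
For no arbitrage the full-cycle product must be 1, so the missing rate is 1 / 1.5794 ≈ 0.6331518.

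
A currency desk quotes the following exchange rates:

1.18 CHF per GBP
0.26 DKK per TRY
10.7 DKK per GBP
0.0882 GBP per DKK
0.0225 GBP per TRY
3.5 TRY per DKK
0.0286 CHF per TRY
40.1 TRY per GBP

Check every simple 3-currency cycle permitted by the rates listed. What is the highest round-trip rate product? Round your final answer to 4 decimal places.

0.9196

GBP→TRY→DKK→GBP: 40.1 × 0.26 × 0.0882 = 0.91957
GBP→DKK→TRY→GBP: 10.7 × 3.5 × 0.0225 = 0.84263
Maximum is GBP→TRY→DKK→GBP at 0.9196; no arbitrage — every cycle loses value.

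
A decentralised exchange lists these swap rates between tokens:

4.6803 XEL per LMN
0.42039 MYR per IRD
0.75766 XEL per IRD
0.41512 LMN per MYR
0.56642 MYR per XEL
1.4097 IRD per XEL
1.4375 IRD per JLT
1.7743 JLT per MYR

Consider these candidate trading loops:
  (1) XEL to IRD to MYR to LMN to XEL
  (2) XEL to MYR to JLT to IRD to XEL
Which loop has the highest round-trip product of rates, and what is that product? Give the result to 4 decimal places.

(1) 1.4097 × 0.42039 × 0.41512 × 4.6803 = 1.15140
(2) 0.56642 × 1.7743 × 1.4375 × 0.75766 = 1.09458
Highest is cycle (1) at 1.1514 (>1, arbitrage).

1.1514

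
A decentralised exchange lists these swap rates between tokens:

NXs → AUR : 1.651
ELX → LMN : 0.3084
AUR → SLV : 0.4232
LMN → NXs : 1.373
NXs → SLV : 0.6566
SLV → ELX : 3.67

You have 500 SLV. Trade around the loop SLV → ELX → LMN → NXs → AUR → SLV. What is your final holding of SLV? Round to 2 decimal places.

542.89

500 SLV × 3.67 = 1835 ELX
1835 ELX × 0.3084 = 565.914 LMN
565.914 LMN × 1.373 = 776.999922 NXs
776.999922 NXs × 1.651 = 1282.826871222 AUR
1282.826871222 AUR × 0.4232 = 542.8923319011504 SLV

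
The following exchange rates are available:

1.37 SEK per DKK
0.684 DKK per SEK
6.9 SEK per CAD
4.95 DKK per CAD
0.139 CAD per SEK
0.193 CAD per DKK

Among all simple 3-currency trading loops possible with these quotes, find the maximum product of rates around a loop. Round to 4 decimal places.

0.9426

SEK→CAD→DKK→SEK: 0.139 × 4.95 × 1.37 = 0.94263
SEK→DKK→CAD→SEK: 0.684 × 0.193 × 6.9 = 0.91088
Maximum is SEK→CAD→DKK→SEK at 0.9426; no arbitrage — every cycle loses value.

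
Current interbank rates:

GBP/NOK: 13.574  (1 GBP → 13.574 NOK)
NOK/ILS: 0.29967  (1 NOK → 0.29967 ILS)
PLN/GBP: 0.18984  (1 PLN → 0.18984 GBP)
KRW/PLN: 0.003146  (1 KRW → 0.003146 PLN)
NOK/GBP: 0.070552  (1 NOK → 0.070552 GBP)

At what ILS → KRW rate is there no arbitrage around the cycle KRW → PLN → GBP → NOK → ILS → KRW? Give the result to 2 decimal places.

Known legs of the cycle: 0.003146 × 0.18984 × 13.574 × 0.29967 = 0.0024293917716580512
For no arbitrage the full-cycle product must be 1, so the missing rate is 1 / 0.0024293917716580512 ≈ 411.6257.

411.63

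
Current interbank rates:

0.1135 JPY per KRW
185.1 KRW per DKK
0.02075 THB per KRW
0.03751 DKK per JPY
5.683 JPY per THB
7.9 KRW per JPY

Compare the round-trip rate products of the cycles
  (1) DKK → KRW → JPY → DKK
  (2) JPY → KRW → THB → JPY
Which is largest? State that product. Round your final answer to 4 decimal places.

(1) 185.1 × 0.1135 × 0.03751 = 0.78804
(2) 7.9 × 0.02075 × 5.683 = 0.93159
Highest is cycle (2) at 0.9316 (≤1, no arbitrage).

0.9316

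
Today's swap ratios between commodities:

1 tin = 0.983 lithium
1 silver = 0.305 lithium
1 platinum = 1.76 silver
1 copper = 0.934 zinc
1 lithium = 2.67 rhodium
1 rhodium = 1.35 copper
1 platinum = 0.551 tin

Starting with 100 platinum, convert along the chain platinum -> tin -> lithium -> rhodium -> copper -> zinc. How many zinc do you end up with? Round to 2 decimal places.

100 platinum × 0.551 = 55.1 tin
55.1 tin × 0.983 = 54.1633 lithium
54.1633 lithium × 2.67 = 144.616011 rhodium
144.616011 rhodium × 1.35 = 195.23161485 copper
195.23161485 copper × 0.934 = 182.3463282699 zinc

182.35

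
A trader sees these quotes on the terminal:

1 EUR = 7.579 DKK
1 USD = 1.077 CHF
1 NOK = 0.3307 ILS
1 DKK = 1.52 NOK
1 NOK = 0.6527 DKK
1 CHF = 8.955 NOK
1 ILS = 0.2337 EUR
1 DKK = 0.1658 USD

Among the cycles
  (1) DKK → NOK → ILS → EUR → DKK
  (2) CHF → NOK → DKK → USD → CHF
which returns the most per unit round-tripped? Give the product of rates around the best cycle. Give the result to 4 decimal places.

1.0437

(1) 1.52 × 0.3307 × 0.2337 × 7.579 = 0.89032
(2) 8.955 × 0.6527 × 0.1658 × 1.077 = 1.04371
Highest is cycle (2) at 1.0437 (>1, arbitrage).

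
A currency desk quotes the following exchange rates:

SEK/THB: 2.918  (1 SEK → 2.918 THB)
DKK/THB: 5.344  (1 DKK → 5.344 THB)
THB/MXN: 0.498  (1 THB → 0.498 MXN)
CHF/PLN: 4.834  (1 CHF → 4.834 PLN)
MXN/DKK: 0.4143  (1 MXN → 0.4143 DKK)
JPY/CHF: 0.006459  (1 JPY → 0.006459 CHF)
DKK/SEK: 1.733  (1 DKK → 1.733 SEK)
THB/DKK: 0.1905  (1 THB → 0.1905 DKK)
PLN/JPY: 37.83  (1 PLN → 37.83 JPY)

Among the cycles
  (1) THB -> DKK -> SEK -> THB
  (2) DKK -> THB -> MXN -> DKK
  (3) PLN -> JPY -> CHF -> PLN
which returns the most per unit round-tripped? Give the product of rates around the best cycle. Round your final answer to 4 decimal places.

1.1812

(1) 0.1905 × 1.733 × 2.918 = 0.96334
(2) 5.344 × 0.498 × 0.4143 = 1.10258
(3) 37.83 × 0.006459 × 4.834 = 1.18116
Highest is cycle (3) at 1.1812 (>1, arbitrage).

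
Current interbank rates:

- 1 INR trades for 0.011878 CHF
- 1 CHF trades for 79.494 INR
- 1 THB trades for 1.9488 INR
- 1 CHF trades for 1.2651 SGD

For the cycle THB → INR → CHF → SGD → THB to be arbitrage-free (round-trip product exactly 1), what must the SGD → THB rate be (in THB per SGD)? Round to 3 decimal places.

34.148

Known legs of the cycle: 1.9488 × 0.011878 × 1.2651 = 0.02928434048064
For no arbitrage the full-cycle product must be 1, so the missing rate is 1 / 0.02928434048064 ≈ 34.14794.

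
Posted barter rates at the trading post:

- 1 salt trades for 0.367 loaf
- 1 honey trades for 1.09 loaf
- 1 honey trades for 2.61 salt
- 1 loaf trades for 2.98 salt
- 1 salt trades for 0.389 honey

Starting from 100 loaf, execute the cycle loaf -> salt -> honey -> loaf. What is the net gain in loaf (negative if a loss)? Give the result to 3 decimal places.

26.355

100 loaf × 2.98 = 298 salt
298 salt × 0.389 = 115.922 honey
115.922 honey × 1.09 = 126.35498 loaf
Net change: 126.35498 − 100 = 26.35498 loaf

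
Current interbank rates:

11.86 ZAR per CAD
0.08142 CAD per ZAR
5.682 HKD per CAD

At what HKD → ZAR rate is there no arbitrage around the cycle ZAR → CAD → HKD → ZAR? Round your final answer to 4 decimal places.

2.1616

Known legs of the cycle: 0.08142 × 5.682 = 0.46262844
For no arbitrage the full-cycle product must be 1, so the missing rate is 1 / 0.46262844 ≈ 2.161562.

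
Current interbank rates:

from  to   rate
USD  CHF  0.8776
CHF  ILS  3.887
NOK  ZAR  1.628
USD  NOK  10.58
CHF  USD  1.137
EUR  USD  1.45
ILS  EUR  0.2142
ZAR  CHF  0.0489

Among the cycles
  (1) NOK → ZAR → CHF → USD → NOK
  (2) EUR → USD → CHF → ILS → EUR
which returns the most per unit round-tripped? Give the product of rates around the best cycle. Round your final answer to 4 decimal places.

1.0595

(1) 1.628 × 0.0489 × 1.137 × 10.58 = 0.95766
(2) 1.45 × 0.8776 × 3.887 × 0.2142 = 1.05949
Highest is cycle (2) at 1.0595 (>1, arbitrage).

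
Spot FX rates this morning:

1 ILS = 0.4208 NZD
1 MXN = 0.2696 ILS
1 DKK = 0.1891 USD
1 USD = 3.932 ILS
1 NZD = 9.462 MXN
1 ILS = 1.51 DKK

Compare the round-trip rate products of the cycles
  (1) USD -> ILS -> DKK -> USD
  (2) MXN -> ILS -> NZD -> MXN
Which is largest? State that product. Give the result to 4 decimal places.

(1) 3.932 × 1.51 × 0.1891 = 1.12275
(2) 0.2696 × 0.4208 × 9.462 = 1.07344
Highest is cycle (1) at 1.1227 (>1, arbitrage).

1.1227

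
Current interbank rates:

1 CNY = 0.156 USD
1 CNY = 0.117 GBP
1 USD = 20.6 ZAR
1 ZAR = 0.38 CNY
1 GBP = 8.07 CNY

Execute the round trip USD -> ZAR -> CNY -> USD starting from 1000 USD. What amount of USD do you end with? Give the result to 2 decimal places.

1221.17

1000 USD × 20.6 = 20600 ZAR
20600 ZAR × 0.38 = 7828 CNY
7828 CNY × 0.156 = 1221.168 USD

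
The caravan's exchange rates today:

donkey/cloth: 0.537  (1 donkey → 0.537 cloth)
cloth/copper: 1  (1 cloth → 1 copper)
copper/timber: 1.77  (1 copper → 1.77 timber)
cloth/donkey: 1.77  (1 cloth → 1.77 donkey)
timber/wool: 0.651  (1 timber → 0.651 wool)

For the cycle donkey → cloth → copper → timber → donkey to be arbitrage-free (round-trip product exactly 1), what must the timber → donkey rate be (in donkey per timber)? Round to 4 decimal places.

1.0521

Known legs of the cycle: 0.537 × 1 × 1.77 = 0.95049
For no arbitrage the full-cycle product must be 1, so the missing rate is 1 / 0.95049 ≈ 1.052089.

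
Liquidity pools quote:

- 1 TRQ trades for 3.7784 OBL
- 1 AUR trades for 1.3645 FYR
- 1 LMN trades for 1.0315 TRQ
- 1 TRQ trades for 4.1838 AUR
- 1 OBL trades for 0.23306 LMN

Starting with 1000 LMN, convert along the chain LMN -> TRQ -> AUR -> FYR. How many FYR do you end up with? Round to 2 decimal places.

5888.62

1000 LMN × 1.0315 = 1031.5 TRQ
1031.5 TRQ × 4.1838 = 4315.5897 AUR
4315.5897 AUR × 1.3645 = 5888.62214565 FYR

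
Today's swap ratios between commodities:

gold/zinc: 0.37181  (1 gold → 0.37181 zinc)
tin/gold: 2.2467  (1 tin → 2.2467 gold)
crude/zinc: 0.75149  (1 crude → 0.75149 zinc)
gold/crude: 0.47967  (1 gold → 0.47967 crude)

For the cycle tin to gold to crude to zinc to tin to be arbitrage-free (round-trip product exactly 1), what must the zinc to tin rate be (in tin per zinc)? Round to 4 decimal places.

Known legs of the cycle: 2.2467 × 0.47967 × 0.75149 = 0.80986167688761
For no arbitrage the full-cycle product must be 1, so the missing rate is 1 / 0.80986167688761 ≈ 1.234779.

1.2348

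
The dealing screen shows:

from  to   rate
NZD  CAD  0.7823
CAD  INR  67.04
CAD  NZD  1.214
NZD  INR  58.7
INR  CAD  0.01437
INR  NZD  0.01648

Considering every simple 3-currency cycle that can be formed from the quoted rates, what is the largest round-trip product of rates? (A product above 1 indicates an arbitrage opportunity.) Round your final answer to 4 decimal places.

1.0240

INR→CAD→NZD→INR: 0.01437 × 1.214 × 58.7 = 1.02403
INR→NZD→CAD→INR: 0.01648 × 0.7823 × 67.04 = 0.86430
Maximum is INR→CAD→NZD→INR at 1.0240; arbitrage exists.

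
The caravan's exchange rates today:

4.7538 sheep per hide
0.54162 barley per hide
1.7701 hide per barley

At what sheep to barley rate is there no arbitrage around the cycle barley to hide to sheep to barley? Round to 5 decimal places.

Known legs of the cycle: 1.7701 × 4.7538 = 8.41470138
For no arbitrage the full-cycle product must be 1, so the missing rate is 1 / 8.41470138 ≈ 0.1188396.

0.11884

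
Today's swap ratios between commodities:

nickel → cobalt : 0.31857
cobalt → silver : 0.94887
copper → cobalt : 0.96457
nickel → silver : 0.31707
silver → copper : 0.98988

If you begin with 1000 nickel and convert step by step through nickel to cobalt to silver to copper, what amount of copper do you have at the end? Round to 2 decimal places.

299.22

1000 nickel × 0.31857 = 318.57 cobalt
318.57 cobalt × 0.94887 = 302.2815159 silver
302.2815159 silver × 0.98988 = 299.222426959092 copper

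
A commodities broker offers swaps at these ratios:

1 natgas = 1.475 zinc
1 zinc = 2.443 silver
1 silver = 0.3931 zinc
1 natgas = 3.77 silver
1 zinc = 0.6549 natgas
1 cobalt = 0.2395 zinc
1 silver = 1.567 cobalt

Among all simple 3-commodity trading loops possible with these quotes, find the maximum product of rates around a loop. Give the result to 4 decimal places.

silver→zinc→natgas→silver: 0.3931 × 0.6549 × 3.77 = 0.97055
silver→cobalt→zinc→silver: 1.567 × 0.2395 × 2.443 = 0.91685
Maximum is silver→zinc→natgas→silver at 0.9706; no arbitrage — every cycle loses value.

0.9706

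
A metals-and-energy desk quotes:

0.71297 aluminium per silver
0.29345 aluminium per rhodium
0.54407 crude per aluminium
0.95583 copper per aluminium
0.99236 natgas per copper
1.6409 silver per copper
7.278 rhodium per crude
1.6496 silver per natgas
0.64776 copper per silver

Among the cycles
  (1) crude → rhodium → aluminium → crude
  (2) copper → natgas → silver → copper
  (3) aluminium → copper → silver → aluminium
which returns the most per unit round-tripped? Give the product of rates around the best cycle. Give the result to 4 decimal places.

1.1620

(1) 7.278 × 0.29345 × 0.54407 = 1.16199
(2) 0.99236 × 1.6496 × 0.64776 = 1.06038
(3) 0.95583 × 1.6409 × 0.71297 = 1.11824
Highest is cycle (1) at 1.1620 (>1, arbitrage).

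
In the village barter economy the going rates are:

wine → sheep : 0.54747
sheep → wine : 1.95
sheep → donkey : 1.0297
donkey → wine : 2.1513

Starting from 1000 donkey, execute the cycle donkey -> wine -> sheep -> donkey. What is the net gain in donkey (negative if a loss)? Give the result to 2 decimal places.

1000 donkey × 2.1513 = 2151.3 wine
2151.3 wine × 0.54747 = 1177.772211 sheep
1177.772211 sheep × 1.0297 = 1212.7520456667 donkey
Net change: 1212.7520456667 − 1000 = 212.7520456667 donkey

212.75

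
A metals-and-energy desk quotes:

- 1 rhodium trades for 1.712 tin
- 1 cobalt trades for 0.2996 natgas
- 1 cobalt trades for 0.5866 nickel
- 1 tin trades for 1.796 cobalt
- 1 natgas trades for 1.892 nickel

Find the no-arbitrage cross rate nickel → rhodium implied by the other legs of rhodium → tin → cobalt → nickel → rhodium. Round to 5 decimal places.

Known legs of the cycle: 1.712 × 1.796 × 0.5866 = 1.8036495232
For no arbitrage the full-cycle product must be 1, so the missing rate is 1 / 1.8036495232 ≈ 0.5544314.

0.55443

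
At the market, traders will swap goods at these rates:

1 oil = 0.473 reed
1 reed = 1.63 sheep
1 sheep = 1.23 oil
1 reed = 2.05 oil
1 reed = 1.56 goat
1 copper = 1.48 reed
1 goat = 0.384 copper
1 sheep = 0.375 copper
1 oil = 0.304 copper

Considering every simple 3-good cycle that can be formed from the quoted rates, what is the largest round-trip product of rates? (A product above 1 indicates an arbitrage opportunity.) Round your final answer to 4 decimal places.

0.9483

reed→sheep→oil→reed: 1.63 × 1.23 × 0.473 = 0.94832
reed→oil→copper→reed: 2.05 × 0.304 × 1.48 = 0.92234
reed→sheep→copper→reed: 1.63 × 0.375 × 1.48 = 0.90465
reed→goat→copper→reed: 1.56 × 0.384 × 1.48 = 0.88658
Maximum is reed→sheep→oil→reed at 0.9483; no arbitrage — every cycle loses value.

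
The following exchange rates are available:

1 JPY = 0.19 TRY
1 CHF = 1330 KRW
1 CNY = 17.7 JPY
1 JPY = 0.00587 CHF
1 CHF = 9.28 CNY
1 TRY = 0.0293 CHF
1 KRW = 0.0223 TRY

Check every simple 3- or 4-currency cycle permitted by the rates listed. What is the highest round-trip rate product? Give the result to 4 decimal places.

0.9642

CNY→JPY→CHF→CNY: 17.7 × 0.00587 × 9.28 = 0.96418
CNY→JPY→TRY→CHF→CNY: 17.7 × 0.19 × 0.0293 × 9.28 = 0.91441
TRY→CHF→KRW→TRY: 0.0293 × 1330 × 0.0223 = 0.86901
Maximum is CNY→JPY→CHF→CNY at 0.9642; no arbitrage — every cycle loses value.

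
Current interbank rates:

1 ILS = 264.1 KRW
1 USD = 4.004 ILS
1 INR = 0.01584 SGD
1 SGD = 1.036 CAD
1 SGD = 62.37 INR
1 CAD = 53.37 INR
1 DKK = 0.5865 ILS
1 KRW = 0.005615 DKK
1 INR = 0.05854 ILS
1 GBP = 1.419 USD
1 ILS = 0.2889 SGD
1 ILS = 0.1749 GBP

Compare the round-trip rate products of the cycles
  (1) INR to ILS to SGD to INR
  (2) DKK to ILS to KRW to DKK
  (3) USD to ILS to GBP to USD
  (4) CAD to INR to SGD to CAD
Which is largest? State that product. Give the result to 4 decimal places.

1.0548

(1) 0.05854 × 0.2889 × 62.37 = 1.05481
(2) 0.5865 × 264.1 × 0.005615 = 0.86973
(3) 4.004 × 0.1749 × 1.419 = 0.99373
(4) 53.37 × 0.01584 × 1.036 = 0.87581
Highest is cycle (1) at 1.0548 (>1, arbitrage).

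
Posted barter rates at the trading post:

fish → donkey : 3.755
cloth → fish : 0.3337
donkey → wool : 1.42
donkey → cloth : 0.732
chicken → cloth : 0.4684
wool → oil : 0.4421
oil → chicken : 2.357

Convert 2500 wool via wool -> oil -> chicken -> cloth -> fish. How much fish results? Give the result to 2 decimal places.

2500 wool × 0.4421 = 1105.25 oil
1105.25 oil × 2.357 = 2605.07425 chicken
2605.07425 chicken × 0.4684 = 1220.2167787 cloth
1220.2167787 cloth × 0.3337 = 407.18633905219 fish

407.19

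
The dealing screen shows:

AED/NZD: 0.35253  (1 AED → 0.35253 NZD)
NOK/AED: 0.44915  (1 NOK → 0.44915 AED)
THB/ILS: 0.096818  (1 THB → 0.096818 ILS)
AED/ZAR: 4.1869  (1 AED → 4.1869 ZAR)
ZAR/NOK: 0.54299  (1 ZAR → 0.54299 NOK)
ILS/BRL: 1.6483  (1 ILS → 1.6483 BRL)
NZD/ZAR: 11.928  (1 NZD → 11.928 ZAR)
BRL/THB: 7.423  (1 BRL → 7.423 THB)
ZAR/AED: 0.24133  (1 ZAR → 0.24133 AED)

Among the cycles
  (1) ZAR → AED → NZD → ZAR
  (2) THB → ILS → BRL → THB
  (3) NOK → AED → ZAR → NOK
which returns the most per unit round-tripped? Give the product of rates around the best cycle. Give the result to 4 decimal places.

1.1846

(1) 0.24133 × 0.35253 × 11.928 = 1.01479
(2) 0.096818 × 1.6483 × 7.423 = 1.18460
(3) 0.44915 × 4.1869 × 0.54299 = 1.02112
Highest is cycle (2) at 1.1846 (>1, arbitrage).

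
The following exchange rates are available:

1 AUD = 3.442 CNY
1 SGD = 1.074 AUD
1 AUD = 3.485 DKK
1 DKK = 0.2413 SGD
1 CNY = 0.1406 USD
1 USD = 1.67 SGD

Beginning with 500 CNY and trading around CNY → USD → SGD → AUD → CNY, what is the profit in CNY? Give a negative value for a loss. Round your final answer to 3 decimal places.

-66.003

500 CNY × 0.1406 = 70.3 USD
70.3 USD × 1.67 = 117.401 SGD
117.401 SGD × 1.074 = 126.088674 AUD
126.088674 AUD × 3.442 = 433.997215908 CNY
Net change: 433.997215908 − 500 = -66.002784092 CNY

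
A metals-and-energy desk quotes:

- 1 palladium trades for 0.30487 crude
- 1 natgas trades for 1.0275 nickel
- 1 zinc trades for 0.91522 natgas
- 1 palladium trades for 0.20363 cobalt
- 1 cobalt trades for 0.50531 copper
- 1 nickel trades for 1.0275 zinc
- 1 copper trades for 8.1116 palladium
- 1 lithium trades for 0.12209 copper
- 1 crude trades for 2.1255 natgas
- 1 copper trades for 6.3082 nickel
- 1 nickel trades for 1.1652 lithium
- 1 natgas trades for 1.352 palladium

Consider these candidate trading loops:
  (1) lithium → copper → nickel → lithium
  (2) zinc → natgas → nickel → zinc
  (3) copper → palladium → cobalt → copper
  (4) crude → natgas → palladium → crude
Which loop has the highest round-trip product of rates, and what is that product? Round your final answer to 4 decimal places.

(1) 0.12209 × 6.3082 × 1.1652 = 0.89740
(2) 0.91522 × 1.0275 × 1.0275 = 0.96625
(3) 8.1116 × 0.20363 × 0.50531 = 0.83465
(4) 2.1255 × 1.352 × 0.30487 = 0.87610
Highest is cycle (2) at 0.9662 (≤1, no arbitrage).

0.9662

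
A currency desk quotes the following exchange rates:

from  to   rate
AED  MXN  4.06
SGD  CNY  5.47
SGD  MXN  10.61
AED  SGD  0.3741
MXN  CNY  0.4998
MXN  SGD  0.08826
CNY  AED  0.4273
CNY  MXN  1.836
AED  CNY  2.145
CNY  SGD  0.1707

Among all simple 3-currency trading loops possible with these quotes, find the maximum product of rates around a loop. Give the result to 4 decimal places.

CNY→SGD→MXN→CNY: 0.1707 × 10.61 × 0.4998 = 0.90520
CNY→MXN→SGD→CNY: 1.836 × 0.08826 × 5.47 = 0.88639
AED→SGD→CNY→AED: 0.3741 × 5.47 × 0.4273 = 0.87440
AED→MXN→CNY→AED: 4.06 × 0.4998 × 0.4273 = 0.86707
Maximum is CNY→SGD→MXN→CNY at 0.9052; no arbitrage — every cycle loses value.

0.9052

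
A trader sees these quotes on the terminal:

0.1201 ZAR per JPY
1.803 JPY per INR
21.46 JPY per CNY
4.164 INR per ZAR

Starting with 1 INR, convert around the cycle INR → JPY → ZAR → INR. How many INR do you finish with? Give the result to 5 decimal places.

1 INR × 1.803 = 1.803 JPY
1.803 JPY × 0.1201 = 0.2165403 ZAR
0.2165403 ZAR × 4.164 = 0.9016738092 INR

0.90167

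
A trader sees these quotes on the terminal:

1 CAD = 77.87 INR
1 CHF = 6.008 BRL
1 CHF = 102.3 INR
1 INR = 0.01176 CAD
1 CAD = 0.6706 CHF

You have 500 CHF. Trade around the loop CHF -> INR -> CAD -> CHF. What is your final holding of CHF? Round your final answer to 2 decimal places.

403.38

500 CHF × 102.3 = 51150 INR
51150 INR × 0.01176 = 601.524 CAD
601.524 CAD × 0.6706 = 403.3819944 CHF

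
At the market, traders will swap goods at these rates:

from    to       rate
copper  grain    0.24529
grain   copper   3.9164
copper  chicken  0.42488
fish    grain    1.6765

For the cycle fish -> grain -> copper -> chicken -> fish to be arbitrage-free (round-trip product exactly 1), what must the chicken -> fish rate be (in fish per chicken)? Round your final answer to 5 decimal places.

Known legs of the cycle: 1.6765 × 3.9164 × 0.42488 = 2.789696053648
For no arbitrage the full-cycle product must be 1, so the missing rate is 1 / 2.789696053648 ≈ 0.3584620.

0.35846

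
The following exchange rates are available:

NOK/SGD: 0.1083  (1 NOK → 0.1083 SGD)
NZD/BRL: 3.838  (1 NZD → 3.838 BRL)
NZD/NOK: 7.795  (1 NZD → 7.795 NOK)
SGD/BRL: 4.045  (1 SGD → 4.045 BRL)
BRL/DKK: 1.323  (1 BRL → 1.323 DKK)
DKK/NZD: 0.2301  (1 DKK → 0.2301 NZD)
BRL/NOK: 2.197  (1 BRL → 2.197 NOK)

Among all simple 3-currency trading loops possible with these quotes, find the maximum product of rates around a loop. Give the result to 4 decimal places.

DKK→NZD→BRL→DKK: 0.2301 × 3.838 × 1.323 = 1.16837
SGD→BRL→NOK→SGD: 4.045 × 2.197 × 0.1083 = 0.96245
Maximum is DKK→NZD→BRL→DKK at 1.1684; arbitrage exists.

1.1684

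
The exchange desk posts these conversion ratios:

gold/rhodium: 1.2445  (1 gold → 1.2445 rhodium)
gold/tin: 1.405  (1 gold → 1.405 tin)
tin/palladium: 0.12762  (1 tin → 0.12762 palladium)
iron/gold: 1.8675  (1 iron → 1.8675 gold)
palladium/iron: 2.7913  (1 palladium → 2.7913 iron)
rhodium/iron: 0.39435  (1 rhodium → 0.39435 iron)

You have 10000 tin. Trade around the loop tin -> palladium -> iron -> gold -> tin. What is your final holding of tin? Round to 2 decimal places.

10000 tin × 0.12762 = 1276.2 palladium
1276.2 palladium × 2.7913 = 3562.25706 iron
3562.25706 iron × 1.8675 = 6652.51505955 gold
6652.51505955 gold × 1.405 = 9346.78365866775 tin

9346.78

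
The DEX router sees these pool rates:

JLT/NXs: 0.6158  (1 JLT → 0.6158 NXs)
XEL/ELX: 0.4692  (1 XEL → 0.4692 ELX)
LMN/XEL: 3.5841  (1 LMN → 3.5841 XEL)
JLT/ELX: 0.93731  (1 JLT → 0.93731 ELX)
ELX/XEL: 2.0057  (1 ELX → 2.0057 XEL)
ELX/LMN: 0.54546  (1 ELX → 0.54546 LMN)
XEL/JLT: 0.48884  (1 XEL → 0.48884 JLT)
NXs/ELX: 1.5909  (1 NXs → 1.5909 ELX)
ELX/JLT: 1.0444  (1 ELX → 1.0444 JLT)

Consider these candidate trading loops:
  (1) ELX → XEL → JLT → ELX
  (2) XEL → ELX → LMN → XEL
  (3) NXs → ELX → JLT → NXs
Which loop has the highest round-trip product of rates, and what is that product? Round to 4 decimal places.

1.0232

(1) 2.0057 × 0.48884 × 0.93731 = 0.91900
(2) 0.4692 × 0.54546 × 3.5841 = 0.91728
(3) 1.5909 × 1.0444 × 0.6158 = 1.02317
Highest is cycle (3) at 1.0232 (>1, arbitrage).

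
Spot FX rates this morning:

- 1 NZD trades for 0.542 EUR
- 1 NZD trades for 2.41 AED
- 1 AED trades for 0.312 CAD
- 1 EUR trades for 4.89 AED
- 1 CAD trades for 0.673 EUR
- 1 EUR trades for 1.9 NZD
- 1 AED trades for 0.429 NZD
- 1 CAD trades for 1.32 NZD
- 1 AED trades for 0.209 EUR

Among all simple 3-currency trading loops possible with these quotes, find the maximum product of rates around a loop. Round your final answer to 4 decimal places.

1.1370

AED→NZD→EUR→AED: 0.429 × 0.542 × 4.89 = 1.13701
AED→CAD→EUR→AED: 0.312 × 0.673 × 4.89 = 1.02678
AED→CAD→NZD→AED: 0.312 × 1.32 × 2.41 = 0.99253
AED→EUR→NZD→AED: 0.209 × 1.9 × 2.41 = 0.95701
Maximum is AED→NZD→EUR→AED at 1.1370; arbitrage exists.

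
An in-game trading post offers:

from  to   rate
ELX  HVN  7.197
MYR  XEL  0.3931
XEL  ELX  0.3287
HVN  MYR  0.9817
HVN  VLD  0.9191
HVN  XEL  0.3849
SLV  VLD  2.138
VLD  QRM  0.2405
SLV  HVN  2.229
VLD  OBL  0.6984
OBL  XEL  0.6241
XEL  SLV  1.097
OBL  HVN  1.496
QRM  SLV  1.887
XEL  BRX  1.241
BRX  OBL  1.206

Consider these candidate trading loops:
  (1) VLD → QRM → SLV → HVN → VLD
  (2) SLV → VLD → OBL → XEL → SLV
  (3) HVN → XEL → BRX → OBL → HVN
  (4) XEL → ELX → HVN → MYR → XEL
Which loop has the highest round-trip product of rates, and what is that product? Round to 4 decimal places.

(1) 0.2405 × 1.887 × 2.229 × 0.9191 = 0.92974
(2) 2.138 × 0.6984 × 0.6241 × 1.097 = 1.02229
(3) 0.3849 × 1.241 × 1.206 × 1.496 = 0.86178
(4) 0.3287 × 7.197 × 0.9817 × 0.3931 = 0.91292
Highest is cycle (2) at 1.0223 (>1, arbitrage).

1.0223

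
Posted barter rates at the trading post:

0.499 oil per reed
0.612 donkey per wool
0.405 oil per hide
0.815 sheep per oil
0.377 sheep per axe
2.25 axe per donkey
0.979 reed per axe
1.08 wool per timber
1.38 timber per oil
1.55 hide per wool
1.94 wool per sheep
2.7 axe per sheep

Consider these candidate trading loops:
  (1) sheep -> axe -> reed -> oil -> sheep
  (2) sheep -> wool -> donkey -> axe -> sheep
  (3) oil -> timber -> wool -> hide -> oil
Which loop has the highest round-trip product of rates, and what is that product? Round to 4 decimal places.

(1) 2.7 × 0.979 × 0.499 × 0.815 = 1.07499
(2) 1.94 × 0.612 × 2.25 × 0.377 = 1.00711
(3) 1.38 × 1.08 × 1.55 × 0.405 = 0.93560
Highest is cycle (1) at 1.0750 (>1, arbitrage).

1.0750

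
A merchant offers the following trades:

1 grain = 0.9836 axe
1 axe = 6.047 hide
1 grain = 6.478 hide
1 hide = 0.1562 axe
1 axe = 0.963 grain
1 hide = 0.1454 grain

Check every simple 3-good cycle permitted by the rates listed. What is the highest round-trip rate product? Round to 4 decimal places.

0.9744

grain→hide→axe→grain: 6.478 × 0.1562 × 0.963 = 0.97442
grain→axe→hide→grain: 0.9836 × 6.047 × 0.1454 = 0.86481
Maximum is grain→hide→axe→grain at 0.9744; no arbitrage — every cycle loses value.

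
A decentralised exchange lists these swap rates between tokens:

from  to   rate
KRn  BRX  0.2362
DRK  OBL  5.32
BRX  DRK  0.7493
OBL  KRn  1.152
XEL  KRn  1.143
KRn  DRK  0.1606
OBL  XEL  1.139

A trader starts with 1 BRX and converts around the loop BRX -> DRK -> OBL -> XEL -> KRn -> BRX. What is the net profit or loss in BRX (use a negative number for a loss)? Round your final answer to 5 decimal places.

1 BRX × 0.7493 = 0.7493 DRK
0.7493 DRK × 5.32 = 3.986276 OBL
3.986276 OBL × 1.139 = 4.540368364 XEL
4.540368364 XEL × 1.143 = 5.189641040052 KRn
5.189641040052 KRn × 0.2362 = 1.2257932136602824 BRX
Net change: 1.2257932136602824 − 1 = 0.2257932136602824 BRX

0.22579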